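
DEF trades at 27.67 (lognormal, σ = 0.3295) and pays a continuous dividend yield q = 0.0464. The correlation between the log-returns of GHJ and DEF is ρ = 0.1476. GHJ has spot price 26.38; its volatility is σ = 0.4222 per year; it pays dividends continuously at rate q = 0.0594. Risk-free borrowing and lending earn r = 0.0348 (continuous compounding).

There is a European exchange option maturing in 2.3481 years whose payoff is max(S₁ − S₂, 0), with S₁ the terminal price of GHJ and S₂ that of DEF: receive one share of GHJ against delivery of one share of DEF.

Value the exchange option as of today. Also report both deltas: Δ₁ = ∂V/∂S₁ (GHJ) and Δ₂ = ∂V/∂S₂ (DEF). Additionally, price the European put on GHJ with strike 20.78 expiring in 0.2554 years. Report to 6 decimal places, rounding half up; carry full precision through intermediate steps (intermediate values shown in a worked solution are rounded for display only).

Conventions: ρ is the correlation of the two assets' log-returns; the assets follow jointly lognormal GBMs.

σ_eff = √(σ₁² + σ₂² − 2ρσ₁σ₂) = √(0.4222² + 0.3295² − 2·0.1476·0.4222·0.3295) = 0.495738
d₁ = (ln(S₁/S₂) + (q₂ − q₁ + σ_eff²/2)T) / (σ_eff√T) = (ln(26.38/27.67) + (0.0464 − 0.0594 + 0.122878)·2.3481) / 0.759645 = 0.276790
d₂ = d₁ − σ_eff√T = 0.276790 − 0.759645 = -0.482855
N(d₁) = 0.609029,  N(d₂) = 0.314599
V = S₁·e^{−q₁T}·N(d₁) − S₂·e^{−q₂T}·N(d₂) = 13.974585 − 7.806384 = 6.168201
Δ₁ = e^{−q₁T}·N(d₁) = 0.529742;  Δ₂ = −e^{−q₂T}·N(d₂) = -0.282124
[vanilla: GHJ put K=20.78]
σ√T = 0.4222·√0.2554 = 0.213368
d₁ = (ln(S/K) + (r−q+σ²/2)T) / (σ√T) = (ln(26.38/20.78) + (0.0348−0.0594+0.4222²/2)·0.2554) / 0.213368 = (0.238615 + 0.016480) / 0.213368 = 1.195566
d₂ = d₁ − σ√T = 1.195566 − 0.213368 = 0.982198
e^{−rT} = 0.991151
e^{−qT} = 0.984944
N(−d₁) = 0.115933,  N(−d₂) = 0.163001
price = K·e^{−rT}·N(−d₂) − S·e^{−qT}·N(−d₁) = 3.357190 − 3.012264 = 0.344926

exchange price = 6.168201
Δ1 = 0.529742
Δ2 = -0.282124
price(GHJ put K=20.78) = 0.344926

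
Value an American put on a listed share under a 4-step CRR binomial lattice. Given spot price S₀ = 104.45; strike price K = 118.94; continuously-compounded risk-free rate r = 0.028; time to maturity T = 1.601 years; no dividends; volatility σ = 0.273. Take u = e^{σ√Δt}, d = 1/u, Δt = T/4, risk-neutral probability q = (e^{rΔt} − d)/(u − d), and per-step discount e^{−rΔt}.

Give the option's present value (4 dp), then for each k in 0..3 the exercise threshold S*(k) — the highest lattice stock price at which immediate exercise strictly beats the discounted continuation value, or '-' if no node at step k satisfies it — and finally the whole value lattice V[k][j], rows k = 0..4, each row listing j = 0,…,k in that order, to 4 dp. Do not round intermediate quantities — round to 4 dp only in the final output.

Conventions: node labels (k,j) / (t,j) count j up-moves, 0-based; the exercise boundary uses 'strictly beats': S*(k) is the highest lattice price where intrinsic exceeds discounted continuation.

price = 21.7309
boundary = - - 73.9419 87.8819
tree:
21.7309
32.0227 11.4934
44.9981 19.2223 3.6941
56.7269 31.0581 7.3162 0.0000
66.5953 44.9981 14.4900 0.0000 0.0000

Δt=0.40025, u=1.18853, d=0.84138, q=0.48939, disc=e^(-rΔt)=0.98886
k=4 terminal: V=max(K-S,0) → 66.5953 44.9981 14.4900 0.0000 0.0000
k=3: j=0 S=62.2131 intr=56.7269 cont=55.4014 V=56.7269[EX]; j=1 S=87.8819 intr=31.0581 cont=29.7326 V=31.0581[EX]; j=2 S=124.1416 intr=0.0000 cont=7.3162 V=7.3162[hold]; j=3 S=175.3618 intr=0.0000 cont=0.0000 V=0.0000[hold]  S*(3)=87.8819
k=2: j=0 S=73.9419 intr=44.9981 cont=43.6726 V=44.9981[EX]; j=1 S=104.4500 intr=14.4900 cont=19.2223 V=19.2223[hold]; j=2 S=147.5456 intr=0.0000 cont=3.6941 V=3.6941[hold]  S*(2)=73.9419
k=1: j=0 S=87.8819 intr=31.0581 cont=32.0227 V=32.0227[hold]; j=1 S=124.1416 intr=0.0000 cont=11.4934 V=11.4934[hold]  S*(1)=-
k=0: j=0 S=104.4500 intr=14.4900 cont=21.7309 V=21.7309[hold]  S*(0)=-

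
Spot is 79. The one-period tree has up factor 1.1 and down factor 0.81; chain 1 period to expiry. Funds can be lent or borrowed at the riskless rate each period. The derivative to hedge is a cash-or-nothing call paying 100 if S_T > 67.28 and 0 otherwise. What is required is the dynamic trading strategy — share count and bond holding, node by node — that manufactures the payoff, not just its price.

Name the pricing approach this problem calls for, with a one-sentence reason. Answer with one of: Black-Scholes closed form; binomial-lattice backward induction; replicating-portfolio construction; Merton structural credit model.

framework: replicating-portfolio construction

Key observation: since the answer must list Δ and B at each node of the 1.1/0.81 lattice on 79, the replicating-portfolio method — solving the two-state system at every node — is the one that applies.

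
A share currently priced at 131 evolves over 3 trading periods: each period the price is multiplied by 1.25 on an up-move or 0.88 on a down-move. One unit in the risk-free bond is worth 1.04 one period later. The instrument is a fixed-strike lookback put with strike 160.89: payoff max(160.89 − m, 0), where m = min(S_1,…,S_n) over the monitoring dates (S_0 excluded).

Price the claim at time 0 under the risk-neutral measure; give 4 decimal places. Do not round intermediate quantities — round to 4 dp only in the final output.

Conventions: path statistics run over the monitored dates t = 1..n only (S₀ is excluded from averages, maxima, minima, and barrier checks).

price = 34.7583

Set p* = 0.4324 (from d < R < u); the path-dependent value is the discounted p*-expectation over all price paths.
Enumerate all 2^3 = 8 price paths (U = up ×1.25, D = down ×0.88); each path with k up-moves has probability p*^k·(1−p*)^(3−k).
DDD: m=89.2728, payoff=71.6172, prob=0.182832
UDD: m=126.8080, payoff=34.0820, prob=0.139301
DUD: m=115.2800, payoff=45.6100, prob=0.139301
UUD: m=163.7500, payoff=0.0000, prob=0.106134
DDU: m=101.4464, payoff=59.4436, prob=0.139301
UDU: m=144.1000, payoff=16.7900, prob=0.106134
DUU: m=115.2800, payoff=45.6100, prob=0.106134
UUU: m=163.7500, payoff=0.0000, prob=0.080864
Price = Σ prob·payoff / R^3 = 39.098371 / 1.124864 = 34.7583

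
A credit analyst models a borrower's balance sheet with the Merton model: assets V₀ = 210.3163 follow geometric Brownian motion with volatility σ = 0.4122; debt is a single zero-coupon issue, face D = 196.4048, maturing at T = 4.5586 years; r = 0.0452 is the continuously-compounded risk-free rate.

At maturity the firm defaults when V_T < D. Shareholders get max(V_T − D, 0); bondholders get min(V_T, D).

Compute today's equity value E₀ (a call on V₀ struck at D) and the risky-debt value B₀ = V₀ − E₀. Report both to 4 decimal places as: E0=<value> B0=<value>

E0=91.0078 B0=119.3085

Equity is a call on the firm's assets struck at D = 196.4048:
d₁ = [ln(V₀/D) + (r + σ²/2)T] / (σ√T)
   = [ln(210.3163/196.4048) + (0.0452 + 0.5·0.4122²)·4.5586] / (0.4122·√4.5586)
   = [0.068435 + 0.593322] / 0.880083 = 0.751925
d₂ = d₁ − σ√T = 0.751925 − 0.880083 = -0.128158
N(d₁) = 0.773952,  N(d₂) = 0.449012,  e^(−rT) = 0.813793
E₀ = V₀·N(d₁) − D·e^(−rT)·N(d₂)
   = 210.3163·0.773952 − 196.4048·0.813793·0.449012 = 91.007816
B₀ = V₀ − E₀ = 210.3163 − 91.007816 = 119.308484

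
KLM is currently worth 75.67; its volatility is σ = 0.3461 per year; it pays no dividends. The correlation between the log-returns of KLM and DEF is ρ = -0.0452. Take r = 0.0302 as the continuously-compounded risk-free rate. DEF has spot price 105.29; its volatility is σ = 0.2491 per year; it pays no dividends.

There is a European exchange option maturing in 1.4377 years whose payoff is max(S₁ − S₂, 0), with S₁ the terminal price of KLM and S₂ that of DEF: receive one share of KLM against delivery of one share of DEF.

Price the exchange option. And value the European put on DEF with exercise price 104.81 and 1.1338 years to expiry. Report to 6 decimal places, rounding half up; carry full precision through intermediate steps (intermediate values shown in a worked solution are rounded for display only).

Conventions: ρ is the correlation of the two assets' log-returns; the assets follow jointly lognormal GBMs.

exchange price = 7.314512
price(DEF put K=104.81) = 9.009105

σ_eff = √(σ₁² + σ₂² − 2ρσ₁σ₂) = √(0.3461² + 0.2491² − 2·-0.0452·0.3461·0.2491) = 0.435465
d₁ = (ln(S₁/S₂) + (q₂ − q₁ + σ_eff²/2)T) / (σ_eff√T) = (ln(75.67/105.29) + (0.0 − 0.0 + 0.094815)·1.4377) / 0.522140 = -0.371588
d₂ = d₁ − σ_eff√T = -0.371588 − 0.522140 = -0.893729
N(d₁) = 0.355100,  N(d₂) = 0.185733
V = S₁·e^{−q₁T}·N(d₁) − S₂·e^{−q₂T}·N(d₂) = 26.870391 − 19.555879 = 7.314512
[vanilla: DEF put K=104.81]
σ√T = 0.2491·√1.1338 = 0.265242
d₁ = (ln(S/K) + (r+σ²/2)T) / (σ√T) = (ln(105.29/104.81) + (0.0302+0.2491²/2)·1.1338) / 0.265242 = (0.004569 + 0.069417) / 0.265242 = 0.278940
d₂ = d₁ − σ√T = 0.278940 − 0.265242 = 0.013699
e^{−rT} = 0.966339
N(−d₁) = 0.390145,  N(−d₂) = 0.494535
price = K·e^{−rT}·N(−d₂) − S·N(−d₁) = 50.087506 − 41.078401 = 9.009105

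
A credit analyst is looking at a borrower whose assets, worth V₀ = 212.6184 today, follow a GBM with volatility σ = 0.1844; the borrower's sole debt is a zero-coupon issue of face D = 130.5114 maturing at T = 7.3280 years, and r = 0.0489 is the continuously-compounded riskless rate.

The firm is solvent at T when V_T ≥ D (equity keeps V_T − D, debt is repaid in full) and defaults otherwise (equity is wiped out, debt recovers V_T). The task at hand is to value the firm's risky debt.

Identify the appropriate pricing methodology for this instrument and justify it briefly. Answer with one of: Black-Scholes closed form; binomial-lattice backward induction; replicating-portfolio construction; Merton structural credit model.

Key observation: a levered firm with one bullet debt due at 7.3280 years is the canonical structural-credit setup: equity is a call on the firm's assets struck at the face value.

framework: Merton structural credit model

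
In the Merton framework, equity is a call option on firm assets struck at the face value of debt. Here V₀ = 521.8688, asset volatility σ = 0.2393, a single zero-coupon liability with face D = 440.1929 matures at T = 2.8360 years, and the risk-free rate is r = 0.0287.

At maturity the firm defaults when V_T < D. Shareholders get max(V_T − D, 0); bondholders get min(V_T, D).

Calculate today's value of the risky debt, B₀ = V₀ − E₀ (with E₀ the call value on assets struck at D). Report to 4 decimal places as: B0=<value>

With assets at 521.8688 and a single debt payment of 440.1929 at 2.8360 years:
d₁ = [ln(V₀/D) + (r + σ²/2)T] / (σ√T)
   = [ln(521.8688/440.1929) + (0.0287 + 0.5·0.2393²)·2.8360] / (0.2393·√2.8360)
   = [0.170203 + 0.162594] / 0.402991 = 0.825818
d₂ = d₁ − σ√T = 0.825818 − 0.402991 = 0.422826
N(d₁) = 0.795546,  N(d₂) = 0.663789,  e^(−rT) = 0.921831
E₀ = V₀·N(d₁) − D·e^(−rT)·N(d₂)
   = 521.8688·0.795546 − 440.1929·0.921831·0.663789 = 145.816124
B₀ = V₀ − E₀ = 521.8688 − 145.816124 = 376.052676

B0=376.0527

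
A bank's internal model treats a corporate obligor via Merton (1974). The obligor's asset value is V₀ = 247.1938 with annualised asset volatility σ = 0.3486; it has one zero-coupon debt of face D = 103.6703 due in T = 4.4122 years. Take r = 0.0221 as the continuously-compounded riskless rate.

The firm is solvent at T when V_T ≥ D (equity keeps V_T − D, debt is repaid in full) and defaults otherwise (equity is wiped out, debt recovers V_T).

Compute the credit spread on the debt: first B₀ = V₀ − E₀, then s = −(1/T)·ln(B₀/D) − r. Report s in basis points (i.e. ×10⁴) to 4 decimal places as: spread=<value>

spread=114.9515

Work the structural quantities from V₀ = 247.1938 against face 103.6703:
d₁ = [ln(V₀/D) + (r + σ²/2)T] / (σ√T)
   = [ln(247.1938/103.6703) + (0.0221 + 0.5·0.3486²)·4.4122] / (0.3486·√4.4122)
   = [0.868957 + 0.365599] / 0.732243 = 1.685993
d₂ = d₁ − σ√T = 1.685993 − 0.732243 = 0.953751
N(d₁) = 0.954101,  N(d₂) = 0.829895,  e^(−rT) = 0.907094
E₀ = V₀·N(d₁) − D·e^(−rT)·N(d₂)
   = 247.1938·0.954101 − 103.6703·0.907094·0.829895 = 157.805737
B₀ = V₀ − E₀ = 247.1938 − 157.805737 = 89.388063
spread = −(1/T)·ln(B₀/D) − r = −(1/4.4122)·ln(89.388063/103.6703) − 0.0221 = 0.01149515
in basis points: 0.01149515 × 10⁴ = 114.9515 bp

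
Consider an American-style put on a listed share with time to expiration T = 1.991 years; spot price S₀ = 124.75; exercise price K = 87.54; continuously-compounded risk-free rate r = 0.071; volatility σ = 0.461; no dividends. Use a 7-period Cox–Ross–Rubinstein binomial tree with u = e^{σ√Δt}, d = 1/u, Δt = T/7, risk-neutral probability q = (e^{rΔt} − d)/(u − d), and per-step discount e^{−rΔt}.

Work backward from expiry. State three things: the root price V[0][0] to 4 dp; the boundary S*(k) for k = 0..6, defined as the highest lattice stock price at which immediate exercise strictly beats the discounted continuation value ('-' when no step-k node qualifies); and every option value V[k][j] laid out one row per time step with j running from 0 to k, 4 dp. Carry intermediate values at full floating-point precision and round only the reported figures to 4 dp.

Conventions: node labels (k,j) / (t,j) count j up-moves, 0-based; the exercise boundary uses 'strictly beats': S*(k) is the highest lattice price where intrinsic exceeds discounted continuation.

params: Δt=0.28443 u=1.27872 d=0.78203 q=0.47991 e^(-rΔt)=0.98001
t_7 payoffs: 65.2242 51.0509 27.8758 0.0000 0.0000 0.0000 0.0000 0.0000
t_6: node(6,0) S=28.5356 payoff=59.0044 vs cont=57.2543 → 59.0044 [stop]  node(6,1) S=46.6593 payoff=40.8807 vs cont=39.1306 → 40.8807 [stop]  node(6,2) S=76.2938 payoff=11.2462 vs cont=14.2080 → 14.2080 [wait]  node(6,3) S=124.7500 payoff=0.0000 vs cont=0.0000 → 0.0000 [wait]  node(6,4) S=203.9819 payoff=0.0000 vs cont=0.0000 → 0.0000 [wait]  node(6,5) S=333.5361 payoff=0.0000 vs cont=0.0000 → 0.0000 [wait]  node(6,6) S=545.3733 payoff=0.0000 vs cont=0.0000 → 0.0000 [wait]  ⇒ S*(6)=46.6593
t_5: node(5,0) S=36.4891 payoff=51.0509 vs cont=49.3008 → 51.0509 [stop]  node(5,1) S=59.6642 payoff=27.8758 vs cont=27.5187 → 27.8758 [stop]  node(5,2) S=97.5585 payoff=0.0000 vs cont=7.2416 → 7.2416 [wait]  node(5,3) S=159.5204 payoff=0.0000 vs cont=0.0000 → 0.0000 [wait]  node(5,4) S=260.8358 payoff=0.0000 vs cont=0.0000 → 0.0000 [wait]  node(5,5) S=426.4993 payoff=0.0000 vs cont=0.0000 → 0.0000 [wait]  ⇒ S*(5)=59.6642
t_4: node(4,0) S=46.6593 payoff=40.8807 vs cont=39.1306 → 40.8807 [stop]  node(4,1) S=76.2938 payoff=11.2462 vs cont=17.6138 → 17.6138 [wait]  node(4,2) S=124.7500 payoff=0.0000 vs cont=3.6910 → 3.6910 [wait]  node(4,3) S=203.9819 payoff=0.0000 vs cont=0.0000 → 0.0000 [wait]  node(4,4) S=333.5361 payoff=0.0000 vs cont=0.0000 → 0.0000 [wait]  ⇒ S*(4)=46.6593
t_3: node(3,0) S=59.6642 payoff=27.8758 vs cont=29.1205 → 29.1205 [wait]  node(3,1) S=97.5585 payoff=0.0000 vs cont=10.7135 → 10.7135 [wait]  node(3,2) S=159.5204 payoff=0.0000 vs cont=1.8812 → 1.8812 [wait]  node(3,3) S=260.8358 payoff=0.0000 vs cont=0.0000 → 0.0000 [wait]  ⇒ S*(3)=-
t_2: node(2,0) S=76.2938 payoff=11.2462 vs cont=19.8812 → 19.8812 [wait]  node(2,1) S=124.7500 payoff=0.0000 vs cont=6.3453 → 6.3453 [wait]  node(2,2) S=203.9819 payoff=0.0000 vs cont=0.9588 → 0.9588 [wait]  ⇒ S*(2)=-
t_1: node(1,0) S=97.5585 payoff=0.0000 vs cont=13.1175 → 13.1175 [wait]  node(1,1) S=159.5204 payoff=0.0000 vs cont=3.6851 → 3.6851 [wait]  ⇒ S*(1)=-
t_0: node(0,0) S=124.7500 payoff=0.0000 vs cont=8.4190 → 8.4190 [wait]  ⇒ S*(0)=-

price = 8.4190
boundary = - - - - 46.6593 59.6642 46.6593
tree:
8.4190
13.1175 3.6851
19.8812 6.3453 0.9588
29.1205 10.7135 1.8812 0.0000
40.8807 17.6138 3.6910 0.0000 0.0000
51.0509 27.8758 7.2416 0.0000 0.0000 0.0000
59.0044 40.8807 14.2080 0.0000 0.0000 0.0000 0.0000
65.2242 51.0509 27.8758 0.0000 0.0000 0.0000 0.0000 0.0000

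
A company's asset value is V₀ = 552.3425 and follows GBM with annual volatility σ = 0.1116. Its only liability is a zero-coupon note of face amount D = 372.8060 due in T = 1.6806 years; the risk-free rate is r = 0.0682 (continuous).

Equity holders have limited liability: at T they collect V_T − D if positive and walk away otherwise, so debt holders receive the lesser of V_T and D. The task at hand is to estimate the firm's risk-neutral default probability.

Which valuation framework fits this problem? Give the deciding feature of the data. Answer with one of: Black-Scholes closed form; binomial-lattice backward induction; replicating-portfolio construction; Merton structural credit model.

framework: Merton structural credit model

Key observation: assets follow a GBM and default happens iff V_T < 372.8060; valuing claims on that split (equity as a call, risky debt as the residual) is the structural model's definition.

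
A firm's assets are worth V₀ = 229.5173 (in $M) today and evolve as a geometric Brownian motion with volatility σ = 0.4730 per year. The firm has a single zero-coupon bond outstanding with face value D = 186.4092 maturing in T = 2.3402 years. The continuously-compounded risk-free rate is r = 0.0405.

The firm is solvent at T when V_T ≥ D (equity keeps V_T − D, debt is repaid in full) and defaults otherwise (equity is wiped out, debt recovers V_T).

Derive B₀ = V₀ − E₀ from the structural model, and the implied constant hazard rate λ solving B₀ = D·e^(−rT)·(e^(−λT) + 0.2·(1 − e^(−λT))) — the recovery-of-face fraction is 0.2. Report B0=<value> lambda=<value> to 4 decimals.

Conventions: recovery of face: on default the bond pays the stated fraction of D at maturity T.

Apply the equity-as-call identities (strike 186.4092, horizon 2.3402 years):
d₁ = [ln(V₀/D) + (r + σ²/2)T] / (σ√T)
   = [ln(229.5173/186.4092) + (0.0405 + 0.5·0.4730²)·2.3402] / (0.4730·√2.3402)
   = [0.208034 + 0.356563] / 0.723582 = 0.780282
d₂ = d₁ − σ√T = 0.780282 − 0.723582 = 0.056700
N(d₁) = 0.782387,  N(d₂) = 0.522608,  e^(−rT) = 0.909575
E₀ = V₀·N(d₁) − D·e^(−rT)·N(d₂)
   = 229.5173·0.782387 − 186.4092·0.909575·0.522608 = 90.961671
B₀ = V₀ − E₀ = 229.5173 − 90.961671 = 138.555629
e^(−λT) = (B₀·e^(rT)/D − 0.2)/(1 − 0.2) = (138.5556·1.099415/186.4092 − 0.2)/0.8 = 0.77147645
λ = −ln(0.77147645)/2.3402 = 0.110866

B0=138.5556 lambda=0.1109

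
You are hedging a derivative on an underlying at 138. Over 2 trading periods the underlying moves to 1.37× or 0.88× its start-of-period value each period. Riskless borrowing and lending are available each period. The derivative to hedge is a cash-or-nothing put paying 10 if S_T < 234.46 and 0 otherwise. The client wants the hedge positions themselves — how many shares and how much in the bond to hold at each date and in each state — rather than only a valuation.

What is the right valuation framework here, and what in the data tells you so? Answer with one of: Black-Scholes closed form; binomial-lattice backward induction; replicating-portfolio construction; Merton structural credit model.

Key observation: since the answer must list Δ and B at each node of the 1.37/0.88 lattice on 138, the replicating-portfolio method — solving the two-state system at every node — is the one that applies.

framework: replicating-portfolio construction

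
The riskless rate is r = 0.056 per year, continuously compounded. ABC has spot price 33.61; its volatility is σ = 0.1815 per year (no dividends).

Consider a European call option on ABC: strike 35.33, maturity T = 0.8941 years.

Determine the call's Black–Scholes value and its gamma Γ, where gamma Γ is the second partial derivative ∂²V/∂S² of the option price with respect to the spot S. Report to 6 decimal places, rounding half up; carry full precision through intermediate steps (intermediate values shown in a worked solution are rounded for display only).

σ√T = 0.1815·√0.8941 = 0.171621
d₁ = (ln(S/K) + (r+σ²/2)T) / (σ√T) = (ln(33.61/35.33) + (0.056+0.1815²/2)·0.8941) / 0.171621 = (-0.049909 + 0.064796) / 0.171621 = 0.086747
d₂ = d₁ − σ√T = 0.086747 − 0.171621 = -0.084874
e^{−rT} = 0.951163
N(d₁) = 0.534564,  N(d₂) = 0.466181
Call price V = S·N(d₁) − K·e^{−rT}·N(d₂) = 17.966688 − 15.665824 = 2.300865
φ(d₁) = (1/√(2π))·e^{−d₁²/2} = 0.397444
Γ = φ(d₁) / (S·σ·√T) = 0.068903

price = 2.300865
Γ = 0.068903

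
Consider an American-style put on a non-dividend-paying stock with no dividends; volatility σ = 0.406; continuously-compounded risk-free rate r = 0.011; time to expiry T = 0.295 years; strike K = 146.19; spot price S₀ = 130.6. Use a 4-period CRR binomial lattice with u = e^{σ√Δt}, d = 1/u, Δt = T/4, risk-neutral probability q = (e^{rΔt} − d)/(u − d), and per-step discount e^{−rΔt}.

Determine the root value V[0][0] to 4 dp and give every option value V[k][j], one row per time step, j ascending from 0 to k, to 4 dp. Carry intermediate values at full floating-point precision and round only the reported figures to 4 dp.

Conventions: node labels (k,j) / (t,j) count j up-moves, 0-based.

params: Δt=0.07375 u=1.11657 d=0.89560 q=0.47614 e^(-rΔt)=0.99919
t_4 payoffs: 62.1653 41.4349 15.5900 0.0000 0.0000
k=3: node(3,0) S=93.8190 payoff=52.3710 vs cont=52.2524 → 52.3710 [stop]  node(3,1) S=116.9658 payoff=29.2242 vs cont=29.1056 → 29.2242 [stop]  node(3,2) S=145.8234 payoff=0.3666 vs cont=8.1604 → 8.1604 [wait]  node(3,3) S=181.8007 payoff=0.0000 vs cont=0.0000 → 0.0000 [wait]
k=2: node(2,0) S=104.7551 payoff=41.4349 vs cont=41.3164 → 41.4349 [stop]  node(2,1) S=130.6000 payoff=15.5900 vs cont=19.1794 → 19.1794 [wait]  node(2,2) S=162.8214 payoff=0.0000 vs cont=4.2715 → 4.2715 [wait]
k=1: node(1,0) S=116.9658 payoff=29.2242 vs cont=30.8132 → 30.8132 [wait]  node(1,1) S=145.8234 payoff=0.3666 vs cont=12.0714 → 12.0714 [wait]
k=0: node(0,0) S=130.6000 payoff=15.5900 vs cont=21.8718 → 21.8718 [wait]

price = 21.8718
tree:
21.8718
30.8132 12.0714
41.4349 19.1794 4.2715
52.3710 29.2242 8.1604 0.0000
62.1653 41.4349 15.5900 0.0000 0.0000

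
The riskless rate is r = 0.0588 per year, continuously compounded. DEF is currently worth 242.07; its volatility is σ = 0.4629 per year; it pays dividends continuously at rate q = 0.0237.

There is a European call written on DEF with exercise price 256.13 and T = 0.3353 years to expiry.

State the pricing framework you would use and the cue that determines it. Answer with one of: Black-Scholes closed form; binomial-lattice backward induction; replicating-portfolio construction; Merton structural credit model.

Key observation: the strike-256.13 call on DEF is European-exercise on a continuously-modelled lognormal underlying, so its value is a single closed-form evaluation.

framework: Black-Scholes closed form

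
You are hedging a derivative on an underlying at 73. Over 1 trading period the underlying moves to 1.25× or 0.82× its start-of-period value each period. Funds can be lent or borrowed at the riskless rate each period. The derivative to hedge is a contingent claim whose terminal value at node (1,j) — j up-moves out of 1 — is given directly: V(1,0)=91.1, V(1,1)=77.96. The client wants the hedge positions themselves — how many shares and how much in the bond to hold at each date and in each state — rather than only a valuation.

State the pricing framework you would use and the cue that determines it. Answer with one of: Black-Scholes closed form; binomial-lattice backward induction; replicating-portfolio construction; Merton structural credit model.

Key observation: what is demanded is not a single number but the (Δ, B) position at each node of the 1.25/0.82 tree starting at 73; constructing those positions is the replicating-portfolio method.

framework: replicating-portfolio construction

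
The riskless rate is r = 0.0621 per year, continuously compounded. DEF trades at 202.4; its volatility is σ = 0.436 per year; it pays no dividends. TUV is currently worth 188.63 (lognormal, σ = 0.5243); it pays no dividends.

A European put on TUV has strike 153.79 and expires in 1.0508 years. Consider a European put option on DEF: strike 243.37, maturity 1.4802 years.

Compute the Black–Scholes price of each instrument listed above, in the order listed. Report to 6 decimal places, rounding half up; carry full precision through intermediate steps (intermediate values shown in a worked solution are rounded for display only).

[TUV put K=153.79]
σ√T = 0.5243·√1.0508 = 0.537452
d₁ = (ln(S/K) + (r+σ²/2)T) / (σ√T) = (ln(188.63/153.79) + (0.0621+0.5243²/2)·1.0508) / 0.537452 = (0.204199 + 0.209682) / 0.537452 = 0.770081
d₂ = d₁ − σ√T = 0.770081 − 0.537452 = 0.232628
e^{−rT} = 0.936829
N(−d₁) = 0.220626,  N(−d₂) = 0.408025
price = K·e^{−rT}·N(−d₂) − S·N(−d₁) = 58.786168 − 41.616693 = 17.169475
[DEF put K=243.37]
σ√T = 0.436·√1.4802 = 0.530453
d₁ = (ln(S/K) + (r+σ²/2)T) / (σ√T) = (ln(202.4/243.37) + (0.0621+0.436²/2)·1.4802) / 0.530453 = (-0.184337 + 0.232610) / 0.530453 = 0.091004
d₂ = d₁ − σ√T = 0.091004 − 0.530453 = -0.439448
e^{−rT} = 0.912178
N(−d₁) = 0.463745,  N(−d₂) = 0.669832
price = K·e^{−rT}·N(−d₂) − S·N(−d₁) = 148.700418 − 93.861903 = 54.838515

price(TUV put K=153.79) = 17.169475
price(DEF put K=243.37) = 54.838515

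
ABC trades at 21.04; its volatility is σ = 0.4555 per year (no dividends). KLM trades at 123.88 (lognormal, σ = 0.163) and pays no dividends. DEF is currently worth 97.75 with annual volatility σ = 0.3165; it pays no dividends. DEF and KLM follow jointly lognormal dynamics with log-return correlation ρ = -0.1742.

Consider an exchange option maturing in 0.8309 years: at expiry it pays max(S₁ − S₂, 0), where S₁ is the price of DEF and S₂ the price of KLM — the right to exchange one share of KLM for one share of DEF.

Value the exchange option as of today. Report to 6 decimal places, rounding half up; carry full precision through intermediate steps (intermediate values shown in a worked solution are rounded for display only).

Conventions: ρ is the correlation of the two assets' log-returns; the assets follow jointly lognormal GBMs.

exchange price = 5.562013

σ_eff = √(σ₁² + σ₂² − 2ρσ₁σ₂) = √(0.3165² + 0.163² − 2·-0.1742·0.3165·0.163) = 0.380414
d₁ = (ln(S₁/S₂) + (q₂ − q₁ + σ_eff²/2)T) / (σ_eff√T) = (ln(97.75/123.88) + (0.0 − 0.0 + 0.072358)·0.8309) / 0.346762 = -0.509798
d₂ = d₁ − σ_eff√T = -0.509798 − 0.346762 = -0.856559
N(d₁) = 0.305097,  N(d₂) = 0.195844
V = S₁·e^{−q₁T}·N(d₁) − S₂·e^{−q₂T}·N(d₂) = 29.823198 − 24.261185 = 5.562013
Key observation: r never enters — measured in units of KLM, the claim is a call on S₁/S₂ struck at 1, so only the dividend yields and σ_eff matter.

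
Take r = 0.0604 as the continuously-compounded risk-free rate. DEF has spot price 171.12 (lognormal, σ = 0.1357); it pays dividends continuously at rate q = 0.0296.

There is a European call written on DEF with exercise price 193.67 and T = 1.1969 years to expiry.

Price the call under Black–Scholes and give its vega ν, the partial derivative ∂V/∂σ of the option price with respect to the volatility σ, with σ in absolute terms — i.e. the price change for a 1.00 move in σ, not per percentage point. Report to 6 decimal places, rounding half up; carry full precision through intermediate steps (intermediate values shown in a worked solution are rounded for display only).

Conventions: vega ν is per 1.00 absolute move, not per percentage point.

price = 4.415698
ν = 63.253925

σ√T = 0.1357·√1.1969 = 0.148460
d₁ = (ln(S/K) + (r−q+σ²/2)T) / (σ√T) = (ln(171.12/193.67) + (0.0604−0.0296+0.1357²/2)·1.1969) / 0.148460 = (-0.123791 + 0.047885) / 0.148460 = -0.511290
d₂ = d₁ − σ√T = -0.511290 − 0.148460 = -0.659749
e^{−rT} = 0.930259
e^{−qT} = 0.965192
N(d₁) = 0.304574,  N(d₂) = 0.254707
Call price V = S·e^{−qT}·N(d₁) − K·e^{−rT}·N(d₂) = 50.304576 − 45.888878 = 4.415698
φ(d₁) = (1/√(2π))·e^{−d₁²/2} = 0.350061
ν = S·e^{−qT}·φ(d₁)·√T = 63.253925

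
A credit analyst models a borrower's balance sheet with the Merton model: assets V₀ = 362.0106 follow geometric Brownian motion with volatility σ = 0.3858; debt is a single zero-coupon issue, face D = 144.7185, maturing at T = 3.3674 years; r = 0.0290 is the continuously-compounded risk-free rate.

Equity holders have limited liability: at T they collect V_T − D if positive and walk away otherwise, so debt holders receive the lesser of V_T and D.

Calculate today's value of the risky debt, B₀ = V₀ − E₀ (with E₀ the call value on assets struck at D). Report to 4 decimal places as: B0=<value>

B0=126.2242

Equity is a call on the firm's assets struck at D = 144.7185:
d₁ = [ln(V₀/D) + (r + σ²/2)T] / (σ√T)
   = [ln(362.0106/144.7185) + (0.0290 + 0.5·0.3858²)·3.3674] / (0.3858·√3.3674)
   = [0.916883 + 0.348259] / 0.707961 = 1.787022
d₂ = d₁ − σ√T = 1.787022 − 0.707961 = 1.079060
N(d₁) = 0.963033,  N(d₂) = 0.859720,  e^(−rT) = 0.906962
E₀ = V₀·N(d₁) − D·e^(−rT)·N(d₂)
   = 362.0106·0.963033 − 144.7185·0.906962·0.859720 = 235.786355
B₀ = V₀ − E₀ = 362.0106 − 235.786355 = 126.224245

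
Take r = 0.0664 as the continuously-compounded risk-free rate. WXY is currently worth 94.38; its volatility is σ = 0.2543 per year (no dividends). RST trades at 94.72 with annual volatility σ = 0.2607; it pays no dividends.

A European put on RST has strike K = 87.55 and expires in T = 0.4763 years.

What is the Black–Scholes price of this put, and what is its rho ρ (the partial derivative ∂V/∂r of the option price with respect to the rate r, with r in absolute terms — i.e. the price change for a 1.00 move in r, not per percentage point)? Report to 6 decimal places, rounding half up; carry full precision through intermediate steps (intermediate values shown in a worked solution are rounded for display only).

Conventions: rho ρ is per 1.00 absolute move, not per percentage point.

σ√T = 0.2607·√0.4763 = 0.179921
d₁ = (ln(S/K) + (r+σ²/2)T) / (σ√T) = (ln(94.72/87.55) + (0.0664+0.2607²/2)·0.4763) / 0.179921 = (0.078715 + 0.047812) / 0.179921 = 0.703238
d₂ = d₁ − σ√T = 0.703238 − 0.179921 = 0.523317
e^{−rT} = 0.968869
N(−d₁) = 0.240954,  N(−d₂) = 0.300377
Put price V = K·e^{−rT}·N(−d₂) − S·N(−d₁) = 25.479283 − 22.823129 = 2.656155
ρ = −K·T·e^{−rT}·N(−d₂) = -12.135783

price = 2.656155
ρ = -12.135783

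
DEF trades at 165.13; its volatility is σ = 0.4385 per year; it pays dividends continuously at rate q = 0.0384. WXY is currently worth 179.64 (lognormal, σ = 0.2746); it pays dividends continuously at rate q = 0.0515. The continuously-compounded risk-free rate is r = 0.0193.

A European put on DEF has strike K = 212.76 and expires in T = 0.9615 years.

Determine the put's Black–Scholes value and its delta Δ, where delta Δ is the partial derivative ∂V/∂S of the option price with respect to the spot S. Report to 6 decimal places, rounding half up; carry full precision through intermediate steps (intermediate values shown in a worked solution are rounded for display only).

σ√T = 0.4385·√0.9615 = 0.429976
d₁ = (ln(S/K) + (r−q+σ²/2)T) / (σ√T) = (ln(165.13/212.76) + (0.0193−0.0384+0.4385²/2)·0.9615) / 0.429976 = (-0.253432 + 0.074075) / 0.429976 = -0.417132
d₂ = d₁ − σ√T = -0.417132 − 0.429976 = -0.847108
e^{−rT} = 0.981614
e^{−qT} = 0.963752
N(−d₁) = 0.661709,  N(−d₂) = 0.801532
Put price V = K·e^{−rT}·N(−d₂) − S·e^{−qT}·N(−d₁) = 167.398644 − 105.307228 = 62.091416
Δ = −e^{−qT}·N(−d₁) = -0.637723

price = 62.091416
Δ = -0.637723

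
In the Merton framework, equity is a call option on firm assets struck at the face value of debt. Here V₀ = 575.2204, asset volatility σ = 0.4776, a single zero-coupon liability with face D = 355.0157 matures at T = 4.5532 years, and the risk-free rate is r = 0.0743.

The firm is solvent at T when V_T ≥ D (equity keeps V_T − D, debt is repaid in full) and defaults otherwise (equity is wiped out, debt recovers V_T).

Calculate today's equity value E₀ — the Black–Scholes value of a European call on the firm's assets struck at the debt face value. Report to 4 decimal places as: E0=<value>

E0=364.9954

Equity is a call on the firm's assets struck at D = 355.0157:
d₁ = [ln(V₀/D) + (r + σ²/2)T] / (σ√T)
   = [ln(575.2204/355.0157) + (0.0743 + 0.5·0.4776²)·4.5532] / (0.4776·√4.5532)
   = [0.482591 + 0.857599] / 1.019114 = 1.315055
d₂ = d₁ − σ√T = 1.315055 − 1.019114 = 0.295941
N(d₁) = 0.905754,  N(d₂) = 0.616362,  e^(−rT) = 0.712979
E₀ = V₀·N(d₁) − D·e^(−rT)·N(d₂)
   = 575.2204·0.905754 − 355.0157·0.712979·0.616362 = 364.995359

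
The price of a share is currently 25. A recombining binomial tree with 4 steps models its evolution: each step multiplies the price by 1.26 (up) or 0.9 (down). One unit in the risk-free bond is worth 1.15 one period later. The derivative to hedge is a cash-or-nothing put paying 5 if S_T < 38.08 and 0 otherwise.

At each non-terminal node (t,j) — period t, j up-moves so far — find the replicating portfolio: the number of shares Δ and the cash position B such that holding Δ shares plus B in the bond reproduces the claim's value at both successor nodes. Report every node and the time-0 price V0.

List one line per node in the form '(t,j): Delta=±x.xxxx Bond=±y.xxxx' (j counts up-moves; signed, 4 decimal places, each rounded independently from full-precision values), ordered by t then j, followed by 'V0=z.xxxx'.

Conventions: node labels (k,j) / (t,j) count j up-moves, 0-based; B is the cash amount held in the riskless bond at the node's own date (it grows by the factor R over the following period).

No-arbitrage ⇒ martingale measure with p* = (R−d)/(u−d) = 0.6944.
Payoffs at expiry: V(4,0)=5.0000, V(4,1)=5.0000, V(4,2)=5.0000, V(4,3)=0.0000, V(4,4)=0.0000
(3,0): S=18.2250. Δ = (V_up−V_dn)/(S_up−S_dn) = (5.0000−5.0000)/(22.9635−16.4025) = 0.0000. V = [p*·5.0000 + (1−p*)·5.0000]/1.15 = 4.3478. B = V − Δ·S = 4.3478.
(3,1): S=25.5150. Δ = (V_up−V_dn)/(S_up−S_dn) = (5.0000−5.0000)/(32.1489−22.9635) = 0.0000. V = [p*·5.0000 + (1−p*)·5.0000]/1.15 = 4.3478. B = V − Δ·S = 4.3478.
(3,2): S=35.7210. Δ = (V_up−V_dn)/(S_up−S_dn) = (0.0000−5.0000)/(45.0085−32.1489) = -0.3888. V = [p*·0.0000 + (1−p*)·5.0000]/1.15 = 1.3285. B = V − Δ·S = 15.2174.
(3,3): S=50.0094. Δ = (V_up−V_dn)/(S_up−S_dn) = (0.0000−0.0000)/(63.0118−45.0085) = 0.0000. V = [p*·0.0000 + (1−p*)·0.0000]/1.15 = 0.0000. B = V − Δ·S = 0.0000.
(2,0): S=20.2500. Δ = (V_up−V_dn)/(S_up−S_dn) = (4.3478−4.3478)/(25.5150−18.2250) = 0.0000. V = [p*·4.3478 + (1−p*)·4.3478]/1.15 = 3.7807. B = V − Δ·S = 3.7807.
(2,1): S=28.3500. Δ = (V_up−V_dn)/(S_up−S_dn) = (1.3285−4.3478)/(35.7210−25.5150) = -0.2958. V = [p*·1.3285 + (1−p*)·4.3478]/1.15 = 1.9575. B = V − Δ·S = 10.3445.
(2,2): S=39.6900. Δ = (V_up−V_dn)/(S_up−S_dn) = (0.0000−1.3285)/(50.0094−35.7210) = -0.0930. V = [p*·0.0000 + (1−p*)·1.3285]/1.15 = 0.3530. B = V − Δ·S = 4.0433.
(1,0): S=22.5000. Δ = (V_up−V_dn)/(S_up−S_dn) = (1.9575−3.7807)/(28.3500−20.2500) = -0.2251. V = [p*·1.9575 + (1−p*)·3.7807]/1.15 = 2.1866. B = V − Δ·S = 7.2512.
(1,1): S=31.5000. Δ = (V_up−V_dn)/(S_up−S_dn) = (0.3530−1.9575)/(39.6900−28.3500) = -0.1415. V = [p*·0.3530 + (1−p*)·1.9575]/1.15 = 0.7333. B = V − Δ·S = 5.1901.
(0,0): S=25.0000. Δ = (V_up−V_dn)/(S_up−S_dn) = (0.7333−2.1866)/(31.5000−22.5000) = -0.1615. V = [p*·0.7333 + (1−p*)·2.1866]/1.15 = 1.0238. B = V − Δ·S = 5.0608.
Sanity check at the root: Δ(0,0)·S0 + B(0,0) reproduces V0 = 1.0238.

(0,0): Delta=-0.1615 Bond=5.0608
(1,0): Delta=-0.2251 Bond=7.2512
(1,1): Delta=-0.1415 Bond=5.1901
(2,0): Delta=0.0000 Bond=3.7807
(2,1): Delta=-0.2958 Bond=10.3445
(2,2): Delta=-0.0930 Bond=4.0433
(3,0): Delta=0.0000 Bond=4.3478
(3,1): Delta=0.0000 Bond=4.3478
(3,2): Delta=-0.3888 Bond=15.2174
(3,3): Delta=0.0000 Bond=0.0000
V0=1.0238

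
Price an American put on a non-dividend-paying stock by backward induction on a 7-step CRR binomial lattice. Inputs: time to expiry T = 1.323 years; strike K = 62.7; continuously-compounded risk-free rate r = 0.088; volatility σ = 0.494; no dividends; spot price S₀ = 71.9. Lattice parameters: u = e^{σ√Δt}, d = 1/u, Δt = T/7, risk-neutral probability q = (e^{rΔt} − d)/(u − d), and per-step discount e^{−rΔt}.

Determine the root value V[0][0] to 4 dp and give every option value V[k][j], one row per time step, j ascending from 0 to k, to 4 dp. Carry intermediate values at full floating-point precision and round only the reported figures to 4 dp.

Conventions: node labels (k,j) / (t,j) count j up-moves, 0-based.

price = 8.3623
tree:
8.3623
12.4306 4.3358
17.9321 7.0246 1.6336
24.9498 11.1078 2.9361 0.3084
32.2457 17.0154 5.2253 0.6093 0.0000
38.1315 24.9498 9.1870 1.2035 0.0000 0.0000
42.8798 32.2457 15.9061 2.3773 0.0000 0.0000 0.0000
46.7104 38.1315 24.9498 4.6959 0.0000 0.0000 0.0000 0.0000

params: Δt=0.18900 u=1.23957 d=0.80673 q=0.48526 e^(-rΔt)=0.98351
t_7 payoffs: 46.7104 38.1315 24.9498 4.6959 0.0000 0.0000 0.0000 0.0000
k=6: node(6,0) S=19.8202 payoff=42.8798 vs cont=41.8456 → 42.8798 [stop]  node(6,1) S=30.4543 payoff=32.2457 vs cont=31.2115 → 32.2457 [stop]  node(6,2) S=46.7939 payoff=15.9061 vs cont=14.8719 → 15.9061 [stop]  node(6,3) S=71.9000 payoff=0.0000 vs cont=2.3773 → 2.3773 [wait]  node(6,4) S=110.4763 payoff=0.0000 vs cont=0.0000 → 0.0000 [wait]  node(6,5) S=169.7497 payoff=0.0000 vs cont=0.0000 → 0.0000 [wait]  node(6,6) S=260.8249 payoff=0.0000 vs cont=0.0000 → 0.0000 [wait]
k=5: node(5,0) S=24.5685 payoff=38.1315 vs cont=37.0973 → 38.1315 [stop]  node(5,1) S=37.7502 payoff=24.9498 vs cont=23.9156 → 24.9498 [stop]  node(5,2) S=58.0041 payoff=4.6959 vs cont=9.1870 → 9.1870 [wait]  node(5,3) S=89.1249 payoff=0.0000 vs cont=1.2035 → 1.2035 [wait]  node(5,4) S=136.9427 payoff=0.0000 vs cont=0.0000 → 0.0000 [wait]  node(5,5) S=210.4162 payoff=0.0000 vs cont=0.0000 → 0.0000 [wait]
k=4: node(4,0) S=30.4543 payoff=32.2457 vs cont=31.2115 → 32.2457 [stop]  node(4,1) S=46.7939 payoff=15.9061 vs cont=17.0154 → 17.0154 [wait]  node(4,2) S=71.9000 payoff=0.0000 vs cont=5.2253 → 5.2253 [wait]  node(4,3) S=110.4763 payoff=0.0000 vs cont=0.6093 → 0.6093 [wait]  node(4,4) S=169.7497 payoff=0.0000 vs cont=0.0000 → 0.0000 [wait]
k=3: node(3,0) S=37.7502 payoff=24.9498 vs cont=24.4450 → 24.9498 [stop]  node(3,1) S=58.0041 payoff=4.6959 vs cont=11.1078 → 11.1078 [wait]  node(3,2) S=89.1249 payoff=0.0000 vs cont=2.9361 → 2.9361 [wait]  node(3,3) S=136.9427 payoff=0.0000 vs cont=0.3084 → 0.3084 [wait]
k=2: node(2,0) S=46.7939 payoff=15.9061 vs cont=17.9321 → 17.9321 [wait]  node(2,1) S=71.9000 payoff=0.0000 vs cont=7.0246 → 7.0246 [wait]  node(2,2) S=110.4763 payoff=0.0000 vs cont=1.6336 → 1.6336 [wait]
k=1: node(1,0) S=58.0041 payoff=4.6959 vs cont=12.4306 → 12.4306 [wait]  node(1,1) S=89.1249 payoff=0.0000 vs cont=4.3358 → 4.3358 [wait]
k=0: node(0,0) S=71.9000 payoff=0.0000 vs cont=8.3623 → 8.3623 [wait]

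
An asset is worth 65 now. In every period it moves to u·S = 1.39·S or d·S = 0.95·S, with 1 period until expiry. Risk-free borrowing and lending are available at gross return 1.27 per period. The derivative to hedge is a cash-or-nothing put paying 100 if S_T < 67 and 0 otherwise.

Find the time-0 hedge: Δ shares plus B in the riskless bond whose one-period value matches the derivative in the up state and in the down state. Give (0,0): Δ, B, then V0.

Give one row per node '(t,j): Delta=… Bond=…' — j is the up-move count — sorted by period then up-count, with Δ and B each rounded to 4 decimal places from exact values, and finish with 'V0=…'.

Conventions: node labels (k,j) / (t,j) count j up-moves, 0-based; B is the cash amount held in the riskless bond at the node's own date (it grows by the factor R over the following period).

(0,0): Delta=-3.4965 Bond=248.7473
V0=21.4746

Arbitrage-free pricing uses the up-move probability p* = (R−d)/(u−d) = 0.7273, discounting each step at R = 1.27.
Expiry values: V(1,0)=100.0000, V(1,1)=0.0000
Node (0,0) S=65.0000: V=(p*·0.0000+(1−p*)·100.0000)/1.27=21.4746; Δ=(0.0000−100.0000)/(90.3500−61.7500)=-3.4965; B=V−Δ·S=248.7473
Verification: the root portfolio costs Δ(0,0)·S0 + B(0,0) = 21.4746, matching V0.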